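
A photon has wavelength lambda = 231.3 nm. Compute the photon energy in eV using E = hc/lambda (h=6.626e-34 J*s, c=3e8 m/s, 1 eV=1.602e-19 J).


E = hc / lambda
= (6.626e-34)(3e8) / (231.3e-9)
= 1.9878e-25 / 2.3130e-07
= 8.5940e-19 J
Converting to eV: 8.5940e-19 / 1.602e-19
= 5.3646 eV

5.3646


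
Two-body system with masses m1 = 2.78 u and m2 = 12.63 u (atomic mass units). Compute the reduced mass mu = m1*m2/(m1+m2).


mu = m1 * m2 / (m1 + m2)
= 2.78 * 12.63 / (2.78 + 12.63)
= 35.1114 / 15.41
= 2.2785 u

2.2785


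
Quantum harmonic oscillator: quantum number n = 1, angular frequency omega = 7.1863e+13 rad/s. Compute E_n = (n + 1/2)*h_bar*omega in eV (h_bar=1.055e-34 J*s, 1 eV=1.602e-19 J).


E = (n + 1/2) * h_bar * omega
= (1 + 0.5) * 1.055e-34 * 7.1863e+13
= 1.5 * 7.5815e-21
= 1.1372e-20 J
= 0.071 eV

0.071


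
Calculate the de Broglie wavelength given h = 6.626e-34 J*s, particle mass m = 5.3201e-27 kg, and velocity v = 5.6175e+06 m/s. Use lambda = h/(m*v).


lambda = h / (m * v)
= 6.626e-34 / (5.3201e-27 * 5.6175e+06)
= 6.626e-34 / 2.9886e-20
= 2.2171e-14 m

2.2171e-14


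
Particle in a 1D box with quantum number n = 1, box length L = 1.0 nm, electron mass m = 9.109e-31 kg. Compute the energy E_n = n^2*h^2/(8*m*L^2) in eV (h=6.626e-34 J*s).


E = n^2 * h^2 / (8 * m * L^2)
= 1^2 * (6.626e-34)^2 / (8 * 9.109e-31 * (1.0e-9)^2)
= 1 * 4.3904e-67 / (8 * 9.109e-31 * 1.0000e-18)
= 6.0248e-20 J
= 0.3761 eV

0.3761


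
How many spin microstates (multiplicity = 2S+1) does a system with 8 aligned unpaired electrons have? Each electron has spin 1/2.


Total spin S = N * (1/2) = 8 * 0.5 = 4.0
Spin multiplicity = 2S + 1
= 2 * 4.0 + 1
= 9

9


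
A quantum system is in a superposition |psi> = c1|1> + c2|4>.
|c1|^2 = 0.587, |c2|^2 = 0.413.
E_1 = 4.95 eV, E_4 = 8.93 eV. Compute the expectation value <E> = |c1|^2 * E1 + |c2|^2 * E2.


<E> = |c1|^2 * E1 + |c2|^2 * E2
= 0.587 * 4.95 + 0.413 * 8.93
= 2.9057 + 3.6881
= 6.5937 eV

6.5937


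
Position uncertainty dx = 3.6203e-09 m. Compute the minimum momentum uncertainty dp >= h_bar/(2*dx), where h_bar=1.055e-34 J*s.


dp = h_bar / (2 * dx)
= 1.055e-34 / (2 * 3.6203e-09)
= 1.055e-34 / 7.2406e-09
= 1.4571e-26 kg*m/s

1.4571e-26


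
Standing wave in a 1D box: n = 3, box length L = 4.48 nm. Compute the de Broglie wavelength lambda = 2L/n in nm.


lambda = 2L / n
= 2 * 4.48 / 3
= 8.96 / 3
= 2.9867 nm

2.9867


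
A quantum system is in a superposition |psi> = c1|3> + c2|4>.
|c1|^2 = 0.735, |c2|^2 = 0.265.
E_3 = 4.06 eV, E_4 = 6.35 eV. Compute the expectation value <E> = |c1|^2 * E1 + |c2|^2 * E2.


<E> = |c1|^2 * E1 + |c2|^2 * E2
= 0.735 * 4.06 + 0.265 * 6.35
= 2.9841 + 1.6827
= 4.6669 eV

4.6669


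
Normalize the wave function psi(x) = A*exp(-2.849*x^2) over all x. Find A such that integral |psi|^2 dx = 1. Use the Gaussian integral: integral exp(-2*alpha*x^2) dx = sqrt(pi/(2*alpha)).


integral |psi|^2 dx = A^2 * sqrt(pi/(2*alpha)) = 1
A^2 = sqrt(2*alpha/pi)
= sqrt(2 * 2.849 / pi)
= 1.346748
A = sqrt(1.346748)
= 1.1605

1.1605


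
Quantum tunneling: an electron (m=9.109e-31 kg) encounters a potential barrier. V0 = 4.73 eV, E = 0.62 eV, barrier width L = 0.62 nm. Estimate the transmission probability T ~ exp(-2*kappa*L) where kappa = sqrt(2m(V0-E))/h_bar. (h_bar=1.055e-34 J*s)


V0 - E = 4.11 eV = 6.5842e-19 J
kappa = sqrt(2 * m * (V0-E)) / h_bar
= sqrt(2 * 9.109e-31 * 6.5842e-19) / 1.055e-34
= 1.0381e+10 /m
2*kappa*L = 2 * 1.0381e+10 * 0.62e-9
= 12.8728
T = exp(-12.8728) = 2.567027e-06

2.567027e-06


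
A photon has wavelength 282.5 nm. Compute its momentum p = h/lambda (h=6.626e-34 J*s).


p = h / lambda
= 6.626e-34 / (282.5e-9)
= 6.626e-34 / 2.8250e-07
= 2.3455e-27 kg*m/s

2.3455e-27


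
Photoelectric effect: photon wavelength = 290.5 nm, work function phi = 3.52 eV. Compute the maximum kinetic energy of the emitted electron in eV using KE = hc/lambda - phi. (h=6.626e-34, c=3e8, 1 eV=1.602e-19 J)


E_photon = hc / lambda
= (6.626e-34)(3e8) / (290.5e-9)
= 6.8427e-19 J
= 4.2713 eV
KE = E_photon - phi
= 4.2713 - 3.52
= 0.7513 eV

0.7513


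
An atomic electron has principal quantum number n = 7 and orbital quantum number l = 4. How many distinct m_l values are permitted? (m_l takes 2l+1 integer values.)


m_l ranges from -l to +l in integer steps
So m_l goes from -4 to +4
Count = 2l + 1 = 2*4 + 1
= 9

9


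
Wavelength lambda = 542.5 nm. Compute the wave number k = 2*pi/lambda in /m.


k = 2 * pi / lambda
= 6.2832 / (542.5e-9)
= 6.2832 / 5.4250e-07
= 1.1582e+07 /m

1.1582e+07


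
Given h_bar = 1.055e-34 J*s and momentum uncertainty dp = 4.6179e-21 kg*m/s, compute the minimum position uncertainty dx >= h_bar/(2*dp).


dx = h_bar / (2 * dp)
= 1.055e-34 / (2 * 4.6179e-21)
= 1.055e-34 / 9.2358e-21
= 1.1423e-14 m

1.1423e-14


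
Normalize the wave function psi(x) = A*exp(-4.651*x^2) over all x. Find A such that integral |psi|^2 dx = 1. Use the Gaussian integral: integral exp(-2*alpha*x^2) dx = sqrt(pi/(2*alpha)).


integral |psi|^2 dx = A^2 * sqrt(pi/(2*alpha)) = 1
A^2 = sqrt(2*alpha/pi)
= sqrt(2 * 4.651 / pi)
= 1.720732
A = sqrt(1.720732)
= 1.3118

1.3118


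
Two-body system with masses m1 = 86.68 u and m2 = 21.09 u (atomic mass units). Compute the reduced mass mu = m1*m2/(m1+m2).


mu = m1 * m2 / (m1 + m2)
= 86.68 * 21.09 / (86.68 + 21.09)
= 1828.0812 / 107.77
= 16.9628 u

16.9628


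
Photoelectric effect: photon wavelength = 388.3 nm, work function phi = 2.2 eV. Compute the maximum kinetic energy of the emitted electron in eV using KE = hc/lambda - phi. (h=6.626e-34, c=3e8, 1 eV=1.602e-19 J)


E_photon = hc / lambda
= (6.626e-34)(3e8) / (388.3e-9)
= 5.1192e-19 J
= 3.1955 eV
KE = E_photon - phi
= 3.1955 - 2.2
= 0.9955 eV

0.9955


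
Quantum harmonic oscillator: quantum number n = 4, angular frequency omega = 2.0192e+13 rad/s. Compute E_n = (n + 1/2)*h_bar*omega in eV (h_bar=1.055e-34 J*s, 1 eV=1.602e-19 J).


E = (n + 1/2) * h_bar * omega
= (4 + 0.5) * 1.055e-34 * 2.0192e+13
= 4.5 * 2.1303e-21
= 9.5862e-21 J
= 0.0598 eV

0.0598


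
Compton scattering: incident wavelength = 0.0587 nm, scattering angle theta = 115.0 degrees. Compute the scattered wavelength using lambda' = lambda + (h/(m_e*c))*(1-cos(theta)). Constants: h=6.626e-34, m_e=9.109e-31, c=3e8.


Compton wavelength: h/(m_e*c) = 2.4247e-12 m
d_lambda = 2.4247e-12 * (1 - cos(115.0 deg))
= 2.4247e-12 * 1.422618
= 3.4494e-12 m = 0.003449 nm
lambda' = 0.0587 + 0.003449
= 0.062149 nm

0.062149


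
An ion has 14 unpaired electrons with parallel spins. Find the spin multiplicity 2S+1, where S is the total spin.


Total spin S = N * (1/2) = 14 * 0.5 = 7.0
Spin multiplicity = 2S + 1
= 2 * 7.0 + 1
= 15

15


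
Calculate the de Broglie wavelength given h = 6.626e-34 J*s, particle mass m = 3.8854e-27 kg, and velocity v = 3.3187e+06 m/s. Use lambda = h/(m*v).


lambda = h / (m * v)
= 6.626e-34 / (3.8854e-27 * 3.3187e+06)
= 6.626e-34 / 1.2894e-20
= 5.1386e-14 m

5.1386e-14


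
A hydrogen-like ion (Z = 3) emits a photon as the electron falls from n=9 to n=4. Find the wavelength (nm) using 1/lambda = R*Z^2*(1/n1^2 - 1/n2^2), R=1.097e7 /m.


1/lambda = R * Z^2 * (1/n1^2 - 1/n2^2)
= 1.097e7 * 3^2 * (1/4^2 - 1/9^2)
= 1.097e7 * 9 * (0.0625 - 0.012346)
= 4.9517e+06 /m
lambda = 1 / 4.9517e+06
= 201.9494 nm

201.9494


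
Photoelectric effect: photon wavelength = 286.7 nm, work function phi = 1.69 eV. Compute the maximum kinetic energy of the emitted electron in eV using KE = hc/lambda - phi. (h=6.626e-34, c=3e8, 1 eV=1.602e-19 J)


E_photon = hc / lambda
= (6.626e-34)(3e8) / (286.7e-9)
= 6.9334e-19 J
= 4.328 eV
KE = E_photon - phi
= 4.328 - 1.69
= 2.638 eV

2.638


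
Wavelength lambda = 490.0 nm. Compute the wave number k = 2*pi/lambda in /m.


k = 2 * pi / lambda
= 6.2832 / (490.0e-9)
= 6.2832 / 4.9000e-07
= 1.2823e+07 /m

1.2823e+07


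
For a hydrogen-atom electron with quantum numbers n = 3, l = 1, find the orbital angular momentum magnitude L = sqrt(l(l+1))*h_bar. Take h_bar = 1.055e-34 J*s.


L = sqrt(l*(l+1)) * h_bar
= sqrt(1 * 2) * 1.055e-34
= sqrt(2) * 1.055e-34
= 1.4142 * 1.055e-34
= 1.4920e-34 J*s

1.4920e-34


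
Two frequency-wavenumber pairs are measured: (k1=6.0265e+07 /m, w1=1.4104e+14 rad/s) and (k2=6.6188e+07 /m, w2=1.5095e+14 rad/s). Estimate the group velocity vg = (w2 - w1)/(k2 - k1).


vg = (w2 - w1) / (k2 - k1)
= (1.5095e+14 - 1.4104e+14) / (6.6188e+07 - 6.0265e+07)
= 9.9100e+12 / 5.9230e+06
= 1.6731e+06 m/s

1.6731e+06


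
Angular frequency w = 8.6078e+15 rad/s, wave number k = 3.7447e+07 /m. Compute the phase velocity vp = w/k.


vp = w / k
= 8.6078e+15 / 3.7447e+07
= 2.2987e+08 m/s

2.2987e+08


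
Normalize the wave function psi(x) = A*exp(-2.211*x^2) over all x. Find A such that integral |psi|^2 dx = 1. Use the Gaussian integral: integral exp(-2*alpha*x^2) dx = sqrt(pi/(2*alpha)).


integral |psi|^2 dx = A^2 * sqrt(pi/(2*alpha)) = 1
A^2 = sqrt(2*alpha/pi)
= sqrt(2 * 2.211 / pi)
= 1.186409
A = sqrt(1.186409)
= 1.0892

1.0892


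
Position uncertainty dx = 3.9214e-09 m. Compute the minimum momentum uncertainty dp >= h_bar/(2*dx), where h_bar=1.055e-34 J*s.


dp = h_bar / (2 * dx)
= 1.055e-34 / (2 * 3.9214e-09)
= 1.055e-34 / 7.8428e-09
= 1.3452e-26 kg*m/s

1.3452e-26


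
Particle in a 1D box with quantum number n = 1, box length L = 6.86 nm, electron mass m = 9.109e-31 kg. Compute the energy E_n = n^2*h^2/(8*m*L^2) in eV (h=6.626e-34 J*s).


E = n^2 * h^2 / (8 * m * L^2)
= 1^2 * (6.626e-34)^2 / (8 * 9.109e-31 * (6.86e-9)^2)
= 1 * 4.3904e-67 / (8 * 9.109e-31 * 4.7060e-17)
= 1.2802e-21 J
= 0.008 eV

0.008


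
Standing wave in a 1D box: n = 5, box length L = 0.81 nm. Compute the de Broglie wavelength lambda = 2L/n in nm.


lambda = 2L / n
= 2 * 0.81 / 5
= 1.62 / 5
= 0.324 nm

0.324


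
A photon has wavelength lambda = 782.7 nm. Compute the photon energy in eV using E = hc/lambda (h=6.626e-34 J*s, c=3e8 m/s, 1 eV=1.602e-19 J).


E = hc / lambda
= (6.626e-34)(3e8) / (782.7e-9)
= 1.9878e-25 / 7.8270e-07
= 2.5397e-19 J
Converting to eV: 2.5397e-19 / 1.602e-19
= 1.5853 eV

1.5853


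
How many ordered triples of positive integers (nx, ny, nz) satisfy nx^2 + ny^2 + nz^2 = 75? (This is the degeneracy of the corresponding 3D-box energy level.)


Enumerate all (nx, ny, nz) with nx^2 + ny^2 + nz^2 = 75:
(1,5,7)
(1,7,5)
(5,1,7)
(5,5,5)
(5,7,1)
(7,1,5)
(7,5,1)
Total degeneracy = 7

7


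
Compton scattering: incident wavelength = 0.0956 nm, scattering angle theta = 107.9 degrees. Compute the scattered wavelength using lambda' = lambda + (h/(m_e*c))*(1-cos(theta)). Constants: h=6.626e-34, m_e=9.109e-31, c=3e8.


Compton wavelength: h/(m_e*c) = 2.4247e-12 m
d_lambda = 2.4247e-12 * (1 - cos(107.9 deg))
= 2.4247e-12 * 1.307357
= 3.1700e-12 m = 0.00317 nm
lambda' = 0.0956 + 0.00317
= 0.09877 nm

0.09877


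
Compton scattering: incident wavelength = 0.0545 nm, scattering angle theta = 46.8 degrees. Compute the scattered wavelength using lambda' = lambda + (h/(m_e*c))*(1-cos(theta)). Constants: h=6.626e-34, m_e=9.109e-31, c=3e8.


Compton wavelength: h/(m_e*c) = 2.4247e-12 m
d_lambda = 2.4247e-12 * (1 - cos(46.8 deg))
= 2.4247e-12 * 0.315453
= 7.6488e-13 m = 0.000765 nm
lambda' = 0.0545 + 0.000765
= 0.055265 nm

0.055265


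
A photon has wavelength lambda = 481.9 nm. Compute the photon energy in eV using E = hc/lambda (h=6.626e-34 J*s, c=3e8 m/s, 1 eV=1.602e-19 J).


E = hc / lambda
= (6.626e-34)(3e8) / (481.9e-9)
= 1.9878e-25 / 4.8190e-07
= 4.1249e-19 J
Converting to eV: 4.1249e-19 / 1.602e-19
= 2.5749 eV

2.5749


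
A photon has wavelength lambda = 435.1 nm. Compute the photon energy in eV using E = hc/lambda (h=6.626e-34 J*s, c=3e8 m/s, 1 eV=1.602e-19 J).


E = hc / lambda
= (6.626e-34)(3e8) / (435.1e-9)
= 1.9878e-25 / 4.3510e-07
= 4.5686e-19 J
Converting to eV: 4.5686e-19 / 1.602e-19
= 2.8518 eV

2.8518


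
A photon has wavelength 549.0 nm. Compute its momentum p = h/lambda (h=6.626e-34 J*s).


p = h / lambda
= 6.626e-34 / (549.0e-9)
= 6.626e-34 / 5.4900e-07
= 1.2069e-27 kg*m/s

1.2069e-27


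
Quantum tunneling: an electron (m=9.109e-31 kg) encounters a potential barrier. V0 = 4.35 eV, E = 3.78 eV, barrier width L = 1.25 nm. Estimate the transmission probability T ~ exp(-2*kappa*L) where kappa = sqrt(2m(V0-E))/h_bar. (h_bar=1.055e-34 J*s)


V0 - E = 0.57 eV = 9.1314e-20 J
kappa = sqrt(2 * m * (V0-E)) / h_bar
= sqrt(2 * 9.109e-31 * 9.1314e-20) / 1.055e-34
= 3.8660e+09 /m
2*kappa*L = 2 * 3.8660e+09 * 1.25e-9
= 9.6651
T = exp(-9.6651) = 6.345972e-05

6.345972e-05


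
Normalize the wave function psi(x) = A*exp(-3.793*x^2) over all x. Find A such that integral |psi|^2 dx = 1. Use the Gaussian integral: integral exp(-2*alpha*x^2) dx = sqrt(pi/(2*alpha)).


integral |psi|^2 dx = A^2 * sqrt(pi/(2*alpha)) = 1
A^2 = sqrt(2*alpha/pi)
= sqrt(2 * 3.793 / pi)
= 1.55393
A = sqrt(1.55393)
= 1.2466

1.2466


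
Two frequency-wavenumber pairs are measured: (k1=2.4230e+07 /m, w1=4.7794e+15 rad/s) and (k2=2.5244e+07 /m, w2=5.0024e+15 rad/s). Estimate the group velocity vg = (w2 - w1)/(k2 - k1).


vg = (w2 - w1) / (k2 - k1)
= (5.0024e+15 - 4.7794e+15) / (2.5244e+07 - 2.4230e+07)
= 2.2300e+14 / 1.0140e+06
= 2.1992e+08 m/s

2.1992e+08


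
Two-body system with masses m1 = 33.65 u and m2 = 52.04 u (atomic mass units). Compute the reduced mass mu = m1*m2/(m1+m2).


mu = m1 * m2 / (m1 + m2)
= 33.65 * 52.04 / (33.65 + 52.04)
= 1751.146 / 85.69
= 20.4358 u

20.4358


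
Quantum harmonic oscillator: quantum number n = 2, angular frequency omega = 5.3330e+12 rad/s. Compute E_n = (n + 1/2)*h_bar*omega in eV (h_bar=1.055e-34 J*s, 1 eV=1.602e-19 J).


E = (n + 1/2) * h_bar * omega
= (2 + 0.5) * 1.055e-34 * 5.3330e+12
= 2.5 * 5.6263e-22
= 1.4066e-21 J
= 0.0088 eV

0.0088


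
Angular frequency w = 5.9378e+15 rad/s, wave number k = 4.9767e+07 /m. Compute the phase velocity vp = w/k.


vp = w / k
= 5.9378e+15 / 4.9767e+07
= 1.1931e+08 m/s

1.1931e+08


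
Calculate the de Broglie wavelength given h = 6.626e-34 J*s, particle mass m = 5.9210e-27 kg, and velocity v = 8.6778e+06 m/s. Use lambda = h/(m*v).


lambda = h / (m * v)
= 6.626e-34 / (5.9210e-27 * 8.6778e+06)
= 6.626e-34 / 5.1381e-20
= 1.2896e-14 m

1.2896e-14


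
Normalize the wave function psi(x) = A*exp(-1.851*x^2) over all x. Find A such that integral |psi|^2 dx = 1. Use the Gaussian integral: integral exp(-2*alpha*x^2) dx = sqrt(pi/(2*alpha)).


integral |psi|^2 dx = A^2 * sqrt(pi/(2*alpha)) = 1
A^2 = sqrt(2*alpha/pi)
= sqrt(2 * 1.851 / pi)
= 1.085534
A = sqrt(1.085534)
= 1.0419

1.0419


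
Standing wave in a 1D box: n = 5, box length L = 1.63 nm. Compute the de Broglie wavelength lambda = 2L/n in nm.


lambda = 2L / n
= 2 * 1.63 / 5
= 3.26 / 5
= 0.652 nm

0.652


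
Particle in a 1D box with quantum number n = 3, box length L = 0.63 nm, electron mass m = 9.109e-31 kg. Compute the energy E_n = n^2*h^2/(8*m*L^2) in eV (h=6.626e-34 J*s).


E = n^2 * h^2 / (8 * m * L^2)
= 3^2 * (6.626e-34)^2 / (8 * 9.109e-31 * (0.63e-9)^2)
= 9 * 4.3904e-67 / (8 * 9.109e-31 * 3.9690e-19)
= 1.3662e-18 J
= 8.5279 eV

8.5279


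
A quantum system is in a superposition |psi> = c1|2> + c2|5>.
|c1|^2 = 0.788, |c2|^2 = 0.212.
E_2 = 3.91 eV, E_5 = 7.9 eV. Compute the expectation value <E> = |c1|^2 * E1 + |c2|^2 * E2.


<E> = |c1|^2 * E1 + |c2|^2 * E2
= 0.788 * 3.91 + 0.212 * 7.9
= 3.0811 + 1.6748
= 4.7559 eV

4.7559


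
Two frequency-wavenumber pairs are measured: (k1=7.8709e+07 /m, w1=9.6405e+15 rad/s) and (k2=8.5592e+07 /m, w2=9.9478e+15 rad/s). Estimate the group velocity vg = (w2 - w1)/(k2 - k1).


vg = (w2 - w1) / (k2 - k1)
= (9.9478e+15 - 9.6405e+15) / (8.5592e+07 - 7.8709e+07)
= 3.0730e+14 / 6.8830e+06
= 4.4646e+07 m/s

4.4646e+07


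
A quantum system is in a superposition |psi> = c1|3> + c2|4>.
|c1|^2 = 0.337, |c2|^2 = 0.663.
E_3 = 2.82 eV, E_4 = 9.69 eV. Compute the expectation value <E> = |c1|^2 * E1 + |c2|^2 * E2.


<E> = |c1|^2 * E1 + |c2|^2 * E2
= 0.337 * 2.82 + 0.663 * 9.69
= 0.9503 + 6.4245
= 7.3748 eV

7.3748


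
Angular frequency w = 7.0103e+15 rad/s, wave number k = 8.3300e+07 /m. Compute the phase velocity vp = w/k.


vp = w / k
= 7.0103e+15 / 8.3300e+07
= 8.4157e+07 m/s

8.4157e+07


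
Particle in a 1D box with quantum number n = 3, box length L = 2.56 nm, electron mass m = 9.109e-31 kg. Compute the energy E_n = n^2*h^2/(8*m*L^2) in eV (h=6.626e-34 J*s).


E = n^2 * h^2 / (8 * m * L^2)
= 3^2 * (6.626e-34)^2 / (8 * 9.109e-31 * (2.56e-9)^2)
= 9 * 4.3904e-67 / (8 * 9.109e-31 * 6.5536e-18)
= 8.2738e-20 J
= 0.5165 eV

0.5165


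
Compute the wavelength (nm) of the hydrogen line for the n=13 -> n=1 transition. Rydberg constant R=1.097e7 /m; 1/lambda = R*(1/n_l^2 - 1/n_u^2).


1/lambda = R * (1/n_l^2 - 1/n_u^2)
= 1.097e7 * (1/1^2 - 1/13^2)
= 1.097e7 * (1.0 - 0.005917)
= 1.097e7 * 0.994083
= 1.0905e+07 /m
lambda = 1 / 1.0905e+07 = 91.7003 nm

91.7003


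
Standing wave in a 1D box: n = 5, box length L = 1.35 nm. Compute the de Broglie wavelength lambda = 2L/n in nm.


lambda = 2L / n
= 2 * 1.35 / 5
= 2.7 / 5
= 0.54 nm

0.54


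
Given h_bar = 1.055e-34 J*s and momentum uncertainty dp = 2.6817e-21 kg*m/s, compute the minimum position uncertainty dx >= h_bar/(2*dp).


dx = h_bar / (2 * dp)
= 1.055e-34 / (2 * 2.6817e-21)
= 1.055e-34 / 5.3634e-21
= 1.9670e-14 m

1.9670e-14


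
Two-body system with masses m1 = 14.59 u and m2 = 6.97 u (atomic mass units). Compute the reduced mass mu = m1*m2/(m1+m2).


mu = m1 * m2 / (m1 + m2)
= 14.59 * 6.97 / (14.59 + 6.97)
= 101.6923 / 21.56
= 4.7167 u

4.7167


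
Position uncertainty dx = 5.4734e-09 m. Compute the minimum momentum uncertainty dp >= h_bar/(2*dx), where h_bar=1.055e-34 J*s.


dp = h_bar / (2 * dx)
= 1.055e-34 / (2 * 5.4734e-09)
= 1.055e-34 / 1.0947e-08
= 9.6375e-27 kg*m/s

9.6375e-27


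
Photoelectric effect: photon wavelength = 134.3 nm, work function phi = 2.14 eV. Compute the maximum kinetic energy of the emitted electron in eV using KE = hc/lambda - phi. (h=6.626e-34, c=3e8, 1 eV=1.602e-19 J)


E_photon = hc / lambda
= (6.626e-34)(3e8) / (134.3e-9)
= 1.4801e-18 J
= 9.2392 eV
KE = E_photon - phi
= 9.2392 - 2.14
= 7.0992 eV

7.0992


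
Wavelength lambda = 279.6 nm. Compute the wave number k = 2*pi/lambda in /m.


k = 2 * pi / lambda
= 6.2832 / (279.6e-9)
= 6.2832 / 2.7960e-07
= 2.2472e+07 /m

2.2472e+07


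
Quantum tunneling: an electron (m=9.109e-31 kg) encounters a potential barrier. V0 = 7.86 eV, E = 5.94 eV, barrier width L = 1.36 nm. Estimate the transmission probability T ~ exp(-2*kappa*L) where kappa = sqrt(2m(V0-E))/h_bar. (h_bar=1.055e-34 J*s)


V0 - E = 1.92 eV = 3.0758e-19 J
kappa = sqrt(2 * m * (V0-E)) / h_bar
= sqrt(2 * 9.109e-31 * 3.0758e-19) / 1.055e-34
= 7.0954e+09 /m
2*kappa*L = 2 * 7.0954e+09 * 1.36e-9
= 19.2996
T = exp(-19.2996) = 4.152249e-09

4.152249e-09


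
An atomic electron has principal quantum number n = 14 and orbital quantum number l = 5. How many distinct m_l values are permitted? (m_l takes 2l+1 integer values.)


m_l ranges from -l to +l in integer steps
So m_l goes from -5 to +5
Count = 2l + 1 = 2*5 + 1
= 11

11


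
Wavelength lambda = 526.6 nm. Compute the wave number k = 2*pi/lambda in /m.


k = 2 * pi / lambda
= 6.2832 / (526.6e-9)
= 6.2832 / 5.2660e-07
= 1.1932e+07 /m

1.1932e+07


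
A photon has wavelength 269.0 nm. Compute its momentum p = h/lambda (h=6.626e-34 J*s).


p = h / lambda
= 6.626e-34 / (269.0e-9)
= 6.626e-34 / 2.6900e-07
= 2.4632e-27 kg*m/s

2.4632e-27


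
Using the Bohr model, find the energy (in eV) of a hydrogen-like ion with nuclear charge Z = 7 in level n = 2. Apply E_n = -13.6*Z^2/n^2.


E_n = -13.6 * Z^2 / n^2
= -13.6 * 7^2 / 2^2
= -13.6 * 49 / 4
= -166.6 eV

-166.6


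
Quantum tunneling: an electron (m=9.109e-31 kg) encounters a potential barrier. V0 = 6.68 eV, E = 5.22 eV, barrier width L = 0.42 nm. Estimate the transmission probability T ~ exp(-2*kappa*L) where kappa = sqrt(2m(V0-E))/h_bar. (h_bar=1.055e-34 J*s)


V0 - E = 1.46 eV = 2.3389e-19 J
kappa = sqrt(2 * m * (V0-E)) / h_bar
= sqrt(2 * 9.109e-31 * 2.3389e-19) / 1.055e-34
= 6.1874e+09 /m
2*kappa*L = 2 * 6.1874e+09 * 0.42e-9
= 5.1974
T = exp(-5.1974) = 5.531011e-03

5.531011e-03


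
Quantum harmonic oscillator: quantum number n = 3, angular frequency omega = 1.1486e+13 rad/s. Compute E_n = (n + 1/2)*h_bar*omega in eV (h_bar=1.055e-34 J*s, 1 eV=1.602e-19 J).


E = (n + 1/2) * h_bar * omega
= (3 + 0.5) * 1.055e-34 * 1.1486e+13
= 3.5 * 1.2118e-21
= 4.2412e-21 J
= 0.0265 eV

0.0265


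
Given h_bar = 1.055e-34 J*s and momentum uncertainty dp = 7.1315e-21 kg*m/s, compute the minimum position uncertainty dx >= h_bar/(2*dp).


dx = h_bar / (2 * dp)
= 1.055e-34 / (2 * 7.1315e-21)
= 1.055e-34 / 1.4263e-20
= 7.3968e-15 m

7.3968e-15


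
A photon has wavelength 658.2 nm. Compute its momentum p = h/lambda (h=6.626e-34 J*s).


p = h / lambda
= 6.626e-34 / (658.2e-9)
= 6.626e-34 / 6.5820e-07
= 1.0067e-27 kg*m/s

1.0067e-27


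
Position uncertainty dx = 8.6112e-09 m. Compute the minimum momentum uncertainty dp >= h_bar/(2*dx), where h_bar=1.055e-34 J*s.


dp = h_bar / (2 * dx)
= 1.055e-34 / (2 * 8.6112e-09)
= 1.055e-34 / 1.7222e-08
= 6.1257e-27 kg*m/s

6.1257e-27


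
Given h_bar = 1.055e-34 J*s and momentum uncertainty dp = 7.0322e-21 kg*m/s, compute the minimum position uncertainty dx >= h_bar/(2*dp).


dx = h_bar / (2 * dp)
= 1.055e-34 / (2 * 7.0322e-21)
= 1.055e-34 / 1.4064e-20
= 7.5012e-15 m

7.5012e-15


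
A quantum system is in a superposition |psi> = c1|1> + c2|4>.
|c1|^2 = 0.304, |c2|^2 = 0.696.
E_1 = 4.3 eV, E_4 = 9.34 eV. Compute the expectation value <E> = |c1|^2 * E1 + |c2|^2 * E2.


<E> = |c1|^2 * E1 + |c2|^2 * E2
= 0.304 * 4.3 + 0.696 * 9.34
= 1.3072 + 6.5006
= 7.8078 eV

7.8078


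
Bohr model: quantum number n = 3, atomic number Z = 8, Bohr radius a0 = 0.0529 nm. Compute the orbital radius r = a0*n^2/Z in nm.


r = a0 * n^2 / Z
= 0.0529 * 3^2 / 8
= 0.0529 * 9 / 8
= 0.0595 nm

0.0595


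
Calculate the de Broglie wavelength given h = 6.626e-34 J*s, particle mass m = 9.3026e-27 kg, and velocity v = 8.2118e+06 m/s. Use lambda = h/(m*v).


lambda = h / (m * v)
= 6.626e-34 / (9.3026e-27 * 8.2118e+06)
= 6.626e-34 / 7.6391e-20
= 8.6738e-15 m

8.6738e-15


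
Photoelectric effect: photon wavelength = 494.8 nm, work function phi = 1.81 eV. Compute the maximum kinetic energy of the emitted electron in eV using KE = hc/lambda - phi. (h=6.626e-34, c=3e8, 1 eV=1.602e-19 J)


E_photon = hc / lambda
= (6.626e-34)(3e8) / (494.8e-9)
= 4.0174e-19 J
= 2.5077 eV
KE = E_photon - phi
= 2.5077 - 1.81
= 0.6977 eV

0.6977


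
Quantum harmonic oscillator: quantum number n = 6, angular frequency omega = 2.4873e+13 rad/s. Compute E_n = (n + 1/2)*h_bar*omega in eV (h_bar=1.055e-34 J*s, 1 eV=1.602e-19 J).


E = (n + 1/2) * h_bar * omega
= (6 + 0.5) * 1.055e-34 * 2.4873e+13
= 6.5 * 2.6241e-21
= 1.7057e-20 J
= 0.1065 eV

0.1065


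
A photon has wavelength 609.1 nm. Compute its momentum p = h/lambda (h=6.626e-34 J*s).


p = h / lambda
= 6.626e-34 / (609.1e-9)
= 6.626e-34 / 6.0910e-07
= 1.0878e-27 kg*m/s

1.0878e-27


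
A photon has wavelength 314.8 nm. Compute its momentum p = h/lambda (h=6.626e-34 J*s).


p = h / lambda
= 6.626e-34 / (314.8e-9)
= 6.626e-34 / 3.1480e-07
= 2.1048e-27 kg*m/s

2.1048e-27


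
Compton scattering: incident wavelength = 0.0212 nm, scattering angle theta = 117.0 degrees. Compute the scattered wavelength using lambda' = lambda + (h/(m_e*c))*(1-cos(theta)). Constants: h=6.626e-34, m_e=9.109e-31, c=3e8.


Compton wavelength: h/(m_e*c) = 2.4247e-12 m
d_lambda = 2.4247e-12 * (1 - cos(117.0 deg))
= 2.4247e-12 * 1.45399
= 3.5255e-12 m = 0.003526 nm
lambda' = 0.0212 + 0.003526
= 0.024726 nm

0.024726


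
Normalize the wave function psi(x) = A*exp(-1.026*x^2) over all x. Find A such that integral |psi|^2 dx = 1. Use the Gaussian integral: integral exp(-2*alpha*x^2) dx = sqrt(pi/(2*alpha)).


integral |psi|^2 dx = A^2 * sqrt(pi/(2*alpha)) = 1
A^2 = sqrt(2*alpha/pi)
= sqrt(2 * 1.026 / pi)
= 0.808191
A = sqrt(0.808191)
= 0.899

0.899


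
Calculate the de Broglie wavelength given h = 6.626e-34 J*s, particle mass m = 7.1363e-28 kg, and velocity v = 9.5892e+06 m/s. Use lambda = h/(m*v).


lambda = h / (m * v)
= 6.626e-34 / (7.1363e-28 * 9.5892e+06)
= 6.626e-34 / 6.8431e-21
= 9.6827e-14 m

9.6827e-14


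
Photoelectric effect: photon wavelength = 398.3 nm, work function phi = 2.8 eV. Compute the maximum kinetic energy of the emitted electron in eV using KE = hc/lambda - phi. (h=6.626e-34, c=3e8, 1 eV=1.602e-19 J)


E_photon = hc / lambda
= (6.626e-34)(3e8) / (398.3e-9)
= 4.9907e-19 J
= 3.1153 eV
KE = E_photon - phi
= 3.1153 - 2.8
= 0.3153 eV

0.3153


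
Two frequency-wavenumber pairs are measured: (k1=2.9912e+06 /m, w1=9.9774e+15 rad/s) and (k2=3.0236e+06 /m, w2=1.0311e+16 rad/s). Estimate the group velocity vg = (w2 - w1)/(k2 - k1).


vg = (w2 - w1) / (k2 - k1)
= (1.0311e+16 - 9.9774e+15) / (3.0236e+06 - 2.9912e+06)
= 3.3360e+14 / 3.2400e+04
= 1.0296e+10 m/s

1.0296e+10


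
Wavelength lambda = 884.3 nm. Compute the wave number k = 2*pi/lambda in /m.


k = 2 * pi / lambda
= 6.2832 / (884.3e-9)
= 6.2832 / 8.8430e-07
= 7.1053e+06 /m

7.1053e+06


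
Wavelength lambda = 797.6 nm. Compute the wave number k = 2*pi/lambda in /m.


k = 2 * pi / lambda
= 6.2832 / (797.6e-9)
= 6.2832 / 7.9760e-07
= 7.8776e+06 /m

7.8776e+06


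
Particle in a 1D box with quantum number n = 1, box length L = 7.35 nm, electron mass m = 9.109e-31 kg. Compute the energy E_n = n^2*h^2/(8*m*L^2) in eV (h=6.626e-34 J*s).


E = n^2 * h^2 / (8 * m * L^2)
= 1^2 * (6.626e-34)^2 / (8 * 9.109e-31 * (7.35e-9)^2)
= 1 * 4.3904e-67 / (8 * 9.109e-31 * 5.4023e-17)
= 1.1152e-21 J
= 0.007 eV

0.007


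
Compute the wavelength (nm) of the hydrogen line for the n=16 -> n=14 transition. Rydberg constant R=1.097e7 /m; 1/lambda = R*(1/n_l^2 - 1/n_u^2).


1/lambda = R * (1/n_l^2 - 1/n_u^2)
= 1.097e7 * (1/14^2 - 1/16^2)
= 1.097e7 * (0.005102 - 0.003906)
= 1.097e7 * 0.001196
= 1.3118e+04 /m
lambda = 1 / 1.3118e+04 = 76232.1483 nm

76232.1483


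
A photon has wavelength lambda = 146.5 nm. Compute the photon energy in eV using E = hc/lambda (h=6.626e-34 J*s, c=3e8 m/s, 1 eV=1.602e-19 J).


E = hc / lambda
= (6.626e-34)(3e8) / (146.5e-9)
= 1.9878e-25 / 1.4650e-07
= 1.3569e-18 J
Converting to eV: 1.3569e-18 / 1.602e-19
= 8.4698 eV

8.4698


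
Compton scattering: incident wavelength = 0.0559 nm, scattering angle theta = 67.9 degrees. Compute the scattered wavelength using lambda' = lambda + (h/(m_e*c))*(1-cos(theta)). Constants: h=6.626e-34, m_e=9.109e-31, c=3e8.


Compton wavelength: h/(m_e*c) = 2.4247e-12 m
d_lambda = 2.4247e-12 * (1 - cos(67.9 deg))
= 2.4247e-12 * 0.623776
= 1.5125e-12 m = 0.001512 nm
lambda' = 0.0559 + 0.001512
= 0.057412 nm

0.057412


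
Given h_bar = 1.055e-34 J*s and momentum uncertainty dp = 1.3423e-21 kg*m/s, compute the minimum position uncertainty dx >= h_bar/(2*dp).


dx = h_bar / (2 * dp)
= 1.055e-34 / (2 * 1.3423e-21)
= 1.055e-34 / 2.6846e-21
= 3.9298e-14 m

3.9298e-14


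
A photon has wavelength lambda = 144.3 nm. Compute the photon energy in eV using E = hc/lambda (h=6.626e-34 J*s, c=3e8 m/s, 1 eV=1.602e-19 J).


E = hc / lambda
= (6.626e-34)(3e8) / (144.3e-9)
= 1.9878e-25 / 1.4430e-07
= 1.3775e-18 J
Converting to eV: 1.3775e-18 / 1.602e-19
= 8.5989 eV

8.5989


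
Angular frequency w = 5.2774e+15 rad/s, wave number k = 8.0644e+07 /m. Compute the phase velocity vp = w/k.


vp = w / k
= 5.2774e+15 / 8.0644e+07
= 6.5441e+07 m/s

6.5441e+07


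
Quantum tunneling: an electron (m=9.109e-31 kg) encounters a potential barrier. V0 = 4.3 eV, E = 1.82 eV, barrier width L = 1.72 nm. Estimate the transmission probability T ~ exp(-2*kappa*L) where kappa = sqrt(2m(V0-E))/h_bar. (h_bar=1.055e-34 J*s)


V0 - E = 2.48 eV = 3.9730e-19 J
kappa = sqrt(2 * m * (V0-E)) / h_bar
= sqrt(2 * 9.109e-31 * 3.9730e-19) / 1.055e-34
= 8.0641e+09 /m
2*kappa*L = 2 * 8.0641e+09 * 1.72e-9
= 27.7404
T = exp(-27.7404) = 8.963501e-13

8.963501e-13


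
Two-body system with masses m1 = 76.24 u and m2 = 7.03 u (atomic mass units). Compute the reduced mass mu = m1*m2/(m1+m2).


mu = m1 * m2 / (m1 + m2)
= 76.24 * 7.03 / (76.24 + 7.03)
= 535.9672 / 83.27
= 6.4365 u

6.4365


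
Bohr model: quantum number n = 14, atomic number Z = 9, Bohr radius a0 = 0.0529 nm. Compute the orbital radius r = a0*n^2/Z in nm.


r = a0 * n^2 / Z
= 0.0529 * 14^2 / 9
= 0.0529 * 196 / 9
= 1.152 nm

1.152


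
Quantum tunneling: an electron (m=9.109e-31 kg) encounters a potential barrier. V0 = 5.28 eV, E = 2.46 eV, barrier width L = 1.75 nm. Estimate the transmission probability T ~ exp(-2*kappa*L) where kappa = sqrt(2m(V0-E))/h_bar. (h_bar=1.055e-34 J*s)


V0 - E = 2.82 eV = 4.5176e-19 J
kappa = sqrt(2 * m * (V0-E)) / h_bar
= sqrt(2 * 9.109e-31 * 4.5176e-19) / 1.055e-34
= 8.5991e+09 /m
2*kappa*L = 2 * 8.5991e+09 * 1.75e-9
= 30.0969
T = exp(-30.0969) = 8.493429e-14

8.493429e-14


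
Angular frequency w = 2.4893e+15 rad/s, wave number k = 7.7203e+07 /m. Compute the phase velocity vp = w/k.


vp = w / k
= 2.4893e+15 / 7.7203e+07
= 3.2244e+07 m/s

3.2244e+07


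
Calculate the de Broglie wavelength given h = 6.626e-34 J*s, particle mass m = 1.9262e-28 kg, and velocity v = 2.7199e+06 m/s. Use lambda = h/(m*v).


lambda = h / (m * v)
= 6.626e-34 / (1.9262e-28 * 2.7199e+06)
= 6.626e-34 / 5.2391e-22
= 1.2647e-12 m

1.2647e-12


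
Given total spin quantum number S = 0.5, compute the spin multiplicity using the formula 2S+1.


Spin multiplicity = 2S + 1
= 2 * 0.5 + 1
= 1.0 + 1
= 2

2


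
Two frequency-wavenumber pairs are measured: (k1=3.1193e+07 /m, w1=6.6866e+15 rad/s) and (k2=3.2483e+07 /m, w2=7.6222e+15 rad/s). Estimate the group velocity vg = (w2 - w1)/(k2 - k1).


vg = (w2 - w1) / (k2 - k1)
= (7.6222e+15 - 6.6866e+15) / (3.2483e+07 - 3.1193e+07)
= 9.3560e+14 / 1.2900e+06
= 7.2527e+08 m/s

7.2527e+08


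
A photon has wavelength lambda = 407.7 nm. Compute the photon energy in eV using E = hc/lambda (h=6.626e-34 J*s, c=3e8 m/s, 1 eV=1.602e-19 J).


E = hc / lambda
= (6.626e-34)(3e8) / (407.7e-9)
= 1.9878e-25 / 4.0770e-07
= 4.8756e-19 J
Converting to eV: 4.8756e-19 / 1.602e-19
= 3.0435 eV

3.0435


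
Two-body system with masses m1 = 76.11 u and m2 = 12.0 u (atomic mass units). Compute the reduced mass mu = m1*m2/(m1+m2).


mu = m1 * m2 / (m1 + m2)
= 76.11 * 12.0 / (76.11 + 12.0)
= 913.32 / 88.11
= 10.3657 u

10.3657


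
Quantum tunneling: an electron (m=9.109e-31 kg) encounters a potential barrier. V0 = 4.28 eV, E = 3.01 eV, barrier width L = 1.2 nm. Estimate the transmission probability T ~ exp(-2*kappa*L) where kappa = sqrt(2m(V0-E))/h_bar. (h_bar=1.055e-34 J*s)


V0 - E = 1.27 eV = 2.0345e-19 J
kappa = sqrt(2 * m * (V0-E)) / h_bar
= sqrt(2 * 9.109e-31 * 2.0345e-19) / 1.055e-34
= 5.7707e+09 /m
2*kappa*L = 2 * 5.7707e+09 * 1.2e-9
= 13.8498
T = exp(-13.8498) = 9.663304e-07

9.663304e-07


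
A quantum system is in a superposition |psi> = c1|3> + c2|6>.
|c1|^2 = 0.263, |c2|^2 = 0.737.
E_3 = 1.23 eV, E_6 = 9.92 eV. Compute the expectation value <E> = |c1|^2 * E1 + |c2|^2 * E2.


<E> = |c1|^2 * E1 + |c2|^2 * E2
= 0.263 * 1.23 + 0.737 * 9.92
= 0.3235 + 7.311
= 7.6345 eV

7.6345


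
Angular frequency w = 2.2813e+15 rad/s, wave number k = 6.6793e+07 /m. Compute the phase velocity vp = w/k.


vp = w / k
= 2.2813e+15 / 6.6793e+07
= 3.4155e+07 m/s

3.4155e+07


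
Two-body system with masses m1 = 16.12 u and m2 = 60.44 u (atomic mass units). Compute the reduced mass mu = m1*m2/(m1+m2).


mu = m1 * m2 / (m1 + m2)
= 16.12 * 60.44 / (16.12 + 60.44)
= 974.2928 / 76.56
= 12.7259 u

12.7259


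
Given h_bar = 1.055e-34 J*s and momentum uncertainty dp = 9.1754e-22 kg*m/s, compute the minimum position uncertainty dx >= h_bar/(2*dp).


dx = h_bar / (2 * dp)
= 1.055e-34 / (2 * 9.1754e-22)
= 1.055e-34 / 1.8351e-21
= 5.7491e-14 m

5.7491e-14


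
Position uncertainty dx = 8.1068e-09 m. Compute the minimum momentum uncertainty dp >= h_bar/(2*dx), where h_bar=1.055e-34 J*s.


dp = h_bar / (2 * dx)
= 1.055e-34 / (2 * 8.1068e-09)
= 1.055e-34 / 1.6214e-08
= 6.5069e-27 kg*m/s

6.5069e-27


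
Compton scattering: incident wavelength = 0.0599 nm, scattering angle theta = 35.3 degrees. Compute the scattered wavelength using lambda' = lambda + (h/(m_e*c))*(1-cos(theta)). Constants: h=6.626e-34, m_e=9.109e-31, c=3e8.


Compton wavelength: h/(m_e*c) = 2.4247e-12 m
d_lambda = 2.4247e-12 * (1 - cos(35.3 deg))
= 2.4247e-12 * 0.183862
= 4.4581e-13 m = 0.000446 nm
lambda' = 0.0599 + 0.000446
= 0.060346 nm

0.060346


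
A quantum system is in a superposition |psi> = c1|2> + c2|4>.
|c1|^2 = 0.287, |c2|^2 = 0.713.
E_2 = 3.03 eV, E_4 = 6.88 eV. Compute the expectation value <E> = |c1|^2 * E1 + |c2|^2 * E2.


<E> = |c1|^2 * E1 + |c2|^2 * E2
= 0.287 * 3.03 + 0.713 * 6.88
= 0.8696 + 4.9054
= 5.775 eV

5.775


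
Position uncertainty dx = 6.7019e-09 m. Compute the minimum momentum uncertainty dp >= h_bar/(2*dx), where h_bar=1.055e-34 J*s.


dp = h_bar / (2 * dx)
= 1.055e-34 / (2 * 6.7019e-09)
= 1.055e-34 / 1.3404e-08
= 7.8709e-27 kg*m/s

7.8709e-27


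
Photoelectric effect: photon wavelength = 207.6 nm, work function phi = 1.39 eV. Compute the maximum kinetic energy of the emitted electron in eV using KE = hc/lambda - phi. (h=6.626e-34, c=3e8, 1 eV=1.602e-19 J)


E_photon = hc / lambda
= (6.626e-34)(3e8) / (207.6e-9)
= 9.5751e-19 J
= 5.977 eV
KE = E_photon - phi
= 5.977 - 1.39
= 4.587 eV

4.587


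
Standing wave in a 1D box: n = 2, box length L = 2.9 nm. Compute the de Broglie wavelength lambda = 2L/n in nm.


lambda = 2L / n
= 2 * 2.9 / 2
= 5.8 / 2
= 2.9 nm

2.9


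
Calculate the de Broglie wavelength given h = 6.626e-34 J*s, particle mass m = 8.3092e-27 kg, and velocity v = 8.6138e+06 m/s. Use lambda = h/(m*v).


lambda = h / (m * v)
= 6.626e-34 / (8.3092e-27 * 8.6138e+06)
= 6.626e-34 / 7.1574e-20
= 9.2576e-15 m

9.2576e-15


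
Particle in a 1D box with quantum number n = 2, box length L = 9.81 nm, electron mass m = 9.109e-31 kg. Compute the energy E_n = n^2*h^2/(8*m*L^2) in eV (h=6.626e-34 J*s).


E = n^2 * h^2 / (8 * m * L^2)
= 2^2 * (6.626e-34)^2 / (8 * 9.109e-31 * (9.81e-9)^2)
= 4 * 4.3904e-67 / (8 * 9.109e-31 * 9.6236e-17)
= 2.5042e-21 J
= 0.0156 eV

0.0156


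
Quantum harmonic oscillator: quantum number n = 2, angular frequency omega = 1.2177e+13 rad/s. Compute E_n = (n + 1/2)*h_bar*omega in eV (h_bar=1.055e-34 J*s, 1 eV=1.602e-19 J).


E = (n + 1/2) * h_bar * omega
= (2 + 0.5) * 1.055e-34 * 1.2177e+13
= 2.5 * 1.2847e-21
= 3.2117e-21 J
= 0.02 eV

0.02


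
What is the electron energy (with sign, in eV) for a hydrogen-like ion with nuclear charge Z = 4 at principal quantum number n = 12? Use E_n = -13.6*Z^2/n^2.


E_n = -13.6 * Z^2 / n^2
= -13.6 * 4^2 / 12^2
= -13.6 * 16 / 144
= -1.5111 eV

-1.5111


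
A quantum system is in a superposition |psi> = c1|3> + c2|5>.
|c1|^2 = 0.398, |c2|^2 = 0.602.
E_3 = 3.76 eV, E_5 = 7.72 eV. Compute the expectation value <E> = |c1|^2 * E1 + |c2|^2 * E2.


<E> = |c1|^2 * E1 + |c2|^2 * E2
= 0.398 * 3.76 + 0.602 * 7.72
= 1.4965 + 4.6474
= 6.1439 eV

6.1439


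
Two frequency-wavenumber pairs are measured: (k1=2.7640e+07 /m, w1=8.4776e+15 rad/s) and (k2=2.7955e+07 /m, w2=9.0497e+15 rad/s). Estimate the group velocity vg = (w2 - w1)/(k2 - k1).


vg = (w2 - w1) / (k2 - k1)
= (9.0497e+15 - 8.4776e+15) / (2.7955e+07 - 2.7640e+07)
= 5.7210e+14 / 3.1500e+05
= 1.8162e+09 m/s

1.8162e+09


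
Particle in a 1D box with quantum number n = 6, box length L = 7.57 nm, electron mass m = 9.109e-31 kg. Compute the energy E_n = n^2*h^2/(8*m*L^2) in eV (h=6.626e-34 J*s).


E = n^2 * h^2 / (8 * m * L^2)
= 6^2 * (6.626e-34)^2 / (8 * 9.109e-31 * (7.57e-9)^2)
= 36 * 4.3904e-67 / (8 * 9.109e-31 * 5.7305e-17)
= 3.7849e-20 J
= 0.2363 eV

0.2363


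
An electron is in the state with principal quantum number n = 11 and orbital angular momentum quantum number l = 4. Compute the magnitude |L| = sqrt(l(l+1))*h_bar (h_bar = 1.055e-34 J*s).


L = sqrt(l*(l+1)) * h_bar
= sqrt(4 * 5) * 1.055e-34
= sqrt(20) * 1.055e-34
= 4.4721 * 1.055e-34
= 4.7181e-34 J*s

4.7181e-34


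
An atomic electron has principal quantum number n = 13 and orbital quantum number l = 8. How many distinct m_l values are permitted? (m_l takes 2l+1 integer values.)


m_l ranges from -l to +l in integer steps
So m_l goes from -8 to +8
Count = 2l + 1 = 2*8 + 1
= 17

17


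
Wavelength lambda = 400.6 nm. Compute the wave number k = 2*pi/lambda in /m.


k = 2 * pi / lambda
= 6.2832 / (400.6e-9)
= 6.2832 / 4.0060e-07
= 1.5684e+07 /m

1.5684e+07


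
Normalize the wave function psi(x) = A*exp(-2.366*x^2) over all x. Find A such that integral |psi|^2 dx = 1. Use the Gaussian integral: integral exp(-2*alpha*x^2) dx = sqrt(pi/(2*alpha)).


integral |psi|^2 dx = A^2 * sqrt(pi/(2*alpha)) = 1
A^2 = sqrt(2*alpha/pi)
= sqrt(2 * 2.366 / pi)
= 1.227291
A = sqrt(1.227291)
= 1.1078

1.1078


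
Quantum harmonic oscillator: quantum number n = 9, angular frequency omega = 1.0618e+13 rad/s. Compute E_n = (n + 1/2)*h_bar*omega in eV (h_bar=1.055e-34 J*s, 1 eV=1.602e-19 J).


E = (n + 1/2) * h_bar * omega
= (9 + 0.5) * 1.055e-34 * 1.0618e+13
= 9.5 * 1.1202e-21
= 1.0642e-20 J
= 0.0664 eV

0.0664


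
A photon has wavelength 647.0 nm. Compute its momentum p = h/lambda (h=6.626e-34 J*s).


p = h / lambda
= 6.626e-34 / (647.0e-9)
= 6.626e-34 / 6.4700e-07
= 1.0241e-27 kg*m/s

1.0241e-27


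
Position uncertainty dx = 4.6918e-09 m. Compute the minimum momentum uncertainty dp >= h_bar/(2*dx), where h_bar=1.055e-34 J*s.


dp = h_bar / (2 * dx)
= 1.055e-34 / (2 * 4.6918e-09)
= 1.055e-34 / 9.3836e-09
= 1.1243e-26 kg*m/s

1.1243e-26


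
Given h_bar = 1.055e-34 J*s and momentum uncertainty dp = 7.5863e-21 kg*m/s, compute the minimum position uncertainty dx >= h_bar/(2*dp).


dx = h_bar / (2 * dp)
= 1.055e-34 / (2 * 7.5863e-21)
= 1.055e-34 / 1.5173e-20
= 6.9533e-15 m

6.9533e-15


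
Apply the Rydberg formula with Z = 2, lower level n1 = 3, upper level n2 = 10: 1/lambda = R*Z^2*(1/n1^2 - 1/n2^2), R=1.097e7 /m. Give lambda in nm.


1/lambda = R * Z^2 * (1/n1^2 - 1/n2^2)
= 1.097e7 * 2^2 * (1/3^2 - 1/10^2)
= 1.097e7 * 4 * (0.111111 - 0.01)
= 4.4368e+06 /m
lambda = 1 / 4.4368e+06
= 225.3899 nm

225.3899


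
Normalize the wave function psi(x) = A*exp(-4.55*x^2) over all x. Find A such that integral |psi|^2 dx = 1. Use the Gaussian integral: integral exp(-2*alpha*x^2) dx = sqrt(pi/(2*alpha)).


integral |psi|^2 dx = A^2 * sqrt(pi/(2*alpha)) = 1
A^2 = sqrt(2*alpha/pi)
= sqrt(2 * 4.55 / pi)
= 1.701946
A = sqrt(1.701946)
= 1.3046

1.3046


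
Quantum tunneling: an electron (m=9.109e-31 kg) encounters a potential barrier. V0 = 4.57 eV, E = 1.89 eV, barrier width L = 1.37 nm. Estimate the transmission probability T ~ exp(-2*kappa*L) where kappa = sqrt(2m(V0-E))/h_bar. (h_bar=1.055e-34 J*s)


V0 - E = 2.68 eV = 4.2934e-19 J
kappa = sqrt(2 * m * (V0-E)) / h_bar
= sqrt(2 * 9.109e-31 * 4.2934e-19) / 1.055e-34
= 8.3829e+09 /m
2*kappa*L = 2 * 8.3829e+09 * 1.37e-9
= 22.9693
T = exp(-22.9693) = 1.058217e-10

1.058217e-10


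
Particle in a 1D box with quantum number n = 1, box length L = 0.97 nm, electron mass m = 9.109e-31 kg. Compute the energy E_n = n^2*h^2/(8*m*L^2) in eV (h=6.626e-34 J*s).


E = n^2 * h^2 / (8 * m * L^2)
= 1^2 * (6.626e-34)^2 / (8 * 9.109e-31 * (0.97e-9)^2)
= 1 * 4.3904e-67 / (8 * 9.109e-31 * 9.4090e-19)
= 6.4032e-20 J
= 0.3997 eV

0.3997


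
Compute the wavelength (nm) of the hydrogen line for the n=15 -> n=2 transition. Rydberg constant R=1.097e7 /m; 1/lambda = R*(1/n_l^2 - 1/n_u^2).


1/lambda = R * (1/n_l^2 - 1/n_u^2)
= 1.097e7 * (1/2^2 - 1/15^2)
= 1.097e7 * (0.25 - 0.004444)
= 1.097e7 * 0.245556
= 2.6937e+06 /m
lambda = 1 / 2.6937e+06 = 371.2305 nm

371.2305
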